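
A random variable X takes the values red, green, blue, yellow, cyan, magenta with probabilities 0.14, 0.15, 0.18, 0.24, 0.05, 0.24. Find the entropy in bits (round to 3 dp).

2.457 bits

H = −Σ pᵢ log₂ pᵢ.
−0.14·log₂(0.14) = 0.3971
−0.15·log₂(0.15) = 0.4105
−0.18·log₂(0.18) = 0.4453
−0.24·log₂(0.24) = 0.4941
−0.05·log₂(0.05) = 0.2161
−0.24·log₂(0.24) = 0.4941
Sum ≈ 2.4573 → 2.457 bits.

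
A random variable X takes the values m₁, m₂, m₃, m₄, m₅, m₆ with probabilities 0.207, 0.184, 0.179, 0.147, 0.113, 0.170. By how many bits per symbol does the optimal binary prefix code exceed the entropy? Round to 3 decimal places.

Entropy H = −Σ p log₂ p ≈ 2.5607 bits.
Huffman merges: 113/1000+147/1000→13/50; 17/100+179/1000→349/1000; 23/125+207/1000→391/1000; 13/50+349/1000→609/1000; 391/1000+609/1000→1. L = 2609/1000 ≈ 2.6090.
L − H = 2.6090 − 2.5607 = 0.048 bits.

0.048 bits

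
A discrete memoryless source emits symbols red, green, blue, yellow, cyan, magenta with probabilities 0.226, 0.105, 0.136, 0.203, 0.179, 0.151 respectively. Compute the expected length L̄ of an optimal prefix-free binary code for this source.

2.571 bits/symbol

Repeatedly combine the two least-probable nodes; the expected code length is the sum of the merged weights.
merge 21/200 + 17/125 → 241/1000
merge 151/1000 + 179/1000 → 33/100
merge 203/1000 + 113/500 → 429/1000
merge 241/1000 + 33/100 → 571/1000
merge 429/1000 + 571/1000 → 1
L = 241/1000 + 33/100 + 429/1000 + 571/1000 + 1 = 2571/1000 = 2.571 bits/symbol.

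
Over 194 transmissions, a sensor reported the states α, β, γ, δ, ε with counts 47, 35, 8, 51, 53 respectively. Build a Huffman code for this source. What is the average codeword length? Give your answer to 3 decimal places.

Probabilities are the counts divided by 194.
Repeatedly combine the two least-probable nodes; the expected code length is the sum of the merged weights.
merge 4/97 + 35/194 → 43/194
merge 43/194 + 47/194 → 45/97
merge 51/194 + 53/194 → 52/97
merge 45/97 + 52/97 → 1
L = 43/194 + 45/97 + 52/97 + 1 = 431/194 ≈ 2.222 bits/symbol.

2.222 bits/symbol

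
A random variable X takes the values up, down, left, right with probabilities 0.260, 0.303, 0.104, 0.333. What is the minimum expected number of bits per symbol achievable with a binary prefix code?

Repeatedly combine the two least-probable nodes; the expected code length is the sum of the merged weights.
merge 13/125 + 13/50 → 91/250
merge 303/1000 + 333/1000 → 159/250
merge 91/250 + 159/250 → 1
L = 91/250 + 159/250 + 1 = 2 bits/symbol.

2 bits/symbol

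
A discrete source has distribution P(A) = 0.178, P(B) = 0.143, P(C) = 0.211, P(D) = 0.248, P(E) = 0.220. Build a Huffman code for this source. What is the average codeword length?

2.321 bits/symbol

Repeatedly combine the two least-probable nodes; the expected code length is the sum of the merged weights.
merge 143/1000 + 89/500 → 321/1000
merge 211/1000 + 11/50 → 431/1000
merge 31/125 + 321/1000 → 569/1000
merge 431/1000 + 569/1000 → 1
L = 321/1000 + 431/1000 + 569/1000 + 1 = 2321/1000 = 2.321 bits/symbol.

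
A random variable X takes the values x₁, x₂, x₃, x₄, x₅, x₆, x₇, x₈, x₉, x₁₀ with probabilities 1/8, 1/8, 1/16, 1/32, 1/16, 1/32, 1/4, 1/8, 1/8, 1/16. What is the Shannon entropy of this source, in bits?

Each probability is a power of 1/2, so log₂(1/p) is an integer.
H = Σ p·log₂(1/p) = 1/8·3 + 1/8·3 + 1/16·4 + 1/32·5 + 1/16·4 + 1/32·5 + 1/4·2 + 1/8·3 + 1/8·3 + 1/16·4 = 3.0625 bits.

3.0625 bits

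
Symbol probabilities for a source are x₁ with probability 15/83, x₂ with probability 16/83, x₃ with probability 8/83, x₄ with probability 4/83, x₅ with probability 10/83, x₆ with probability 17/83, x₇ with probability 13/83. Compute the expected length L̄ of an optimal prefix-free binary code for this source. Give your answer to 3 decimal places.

Repeatedly combine the two least-probable nodes; the expected code length is the sum of the merged weights.
merge 4/83 + 8/83 → 12/83
merge 10/83 + 12/83 → 22/83
merge 13/83 + 15/83 → 28/83
merge 16/83 + 17/83 → 33/83
merge 22/83 + 28/83 → 50/83
merge 33/83 + 50/83 → 1
L = 12/83 + 22/83 + 28/83 + 33/83 + 50/83 + 1 = 228/83 ≈ 2.747 bits/symbol.

2.747 bits/symbol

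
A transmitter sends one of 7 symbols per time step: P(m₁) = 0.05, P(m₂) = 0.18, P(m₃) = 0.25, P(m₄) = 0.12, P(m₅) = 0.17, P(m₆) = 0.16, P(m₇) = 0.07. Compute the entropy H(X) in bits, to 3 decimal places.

H = −Σ pᵢ log₂ pᵢ.
−0.05·log₂(0.05) = 0.2161
−0.18·log₂(0.18) = 0.4453
−0.25·log₂(0.25) = 0.5000
−0.12·log₂(0.12) = 0.3671
−0.17·log₂(0.17) = 0.4346
−0.16·log₂(0.16) = 0.4230
−0.07·log₂(0.07) = 0.2686
Sum ≈ 2.6546 → 2.655 bits.

2.655 bits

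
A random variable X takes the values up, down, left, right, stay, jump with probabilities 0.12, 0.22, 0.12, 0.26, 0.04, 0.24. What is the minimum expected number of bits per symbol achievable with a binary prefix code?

Repeatedly combine the two least-probable nodes; the expected code length is the sum of the merged weights.
merge 1/25 + 3/25 → 4/25
merge 3/25 + 4/25 → 7/25
merge 11/50 + 6/25 → 23/50
merge 13/50 + 7/25 → 27/50
merge 23/50 + 27/50 → 1
L = 4/25 + 7/25 + 23/50 + 27/50 + 1 = 61/25 = 2.44 bits/symbol.

2.44 bits/symbol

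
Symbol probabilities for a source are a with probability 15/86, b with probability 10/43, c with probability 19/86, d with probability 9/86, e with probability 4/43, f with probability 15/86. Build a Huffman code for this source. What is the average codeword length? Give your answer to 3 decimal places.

2.547 bits/symbol

Repeatedly combine the two least-probable nodes; the expected code length is the sum of the merged weights.
merge 4/43 + 9/86 → 17/86
merge 15/86 + 15/86 → 15/43
merge 17/86 + 19/86 → 18/43
merge 10/43 + 15/43 → 25/43
merge 18/43 + 25/43 → 1
L = 17/86 + 15/43 + 18/43 + 25/43 + 1 = 219/86 ≈ 2.547 bits/symbol.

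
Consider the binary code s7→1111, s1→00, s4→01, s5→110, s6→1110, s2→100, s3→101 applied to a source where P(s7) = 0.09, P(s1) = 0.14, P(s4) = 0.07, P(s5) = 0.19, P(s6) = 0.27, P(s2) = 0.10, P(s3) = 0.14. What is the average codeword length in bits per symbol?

3.15 bits/symbol

L̄ = Σ pᵢ·ℓᵢ = 0.09·4 + 0.14·2 + 0.07·2 + 0.19·3 + 0.27·4 + 0.10·3 + 0.14·3 = 3.15 bits/symbol.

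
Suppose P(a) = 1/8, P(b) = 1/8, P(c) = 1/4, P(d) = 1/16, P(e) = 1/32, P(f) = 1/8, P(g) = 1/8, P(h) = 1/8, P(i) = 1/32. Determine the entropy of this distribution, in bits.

2.9375 bits

Each probability is a power of 1/2, so log₂(1/p) is an integer.
H = Σ p·log₂(1/p) = 1/8·3 + 1/8·3 + 1/4·2 + 1/16·4 + 1/32·5 + 1/8·3 + 1/8·3 + 1/8·3 + 1/32·5 = 2.9375 bits.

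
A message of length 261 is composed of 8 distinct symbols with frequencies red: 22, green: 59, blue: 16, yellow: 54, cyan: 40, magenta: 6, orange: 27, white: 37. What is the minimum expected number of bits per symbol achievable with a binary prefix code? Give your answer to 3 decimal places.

2.820 bits/symbol

Probabilities are the counts divided by 261.
Repeatedly combine the two least-probable nodes; the expected code length is the sum of the merged weights.
merge 2/87 + 16/261 → 22/261
merge 22/261 + 22/261 → 44/261
merge 3/29 + 37/261 → 64/261
merge 40/261 + 44/261 → 28/87
merge 6/29 + 59/261 → 113/261
merge 64/261 + 28/87 → 148/261
merge 113/261 + 148/261 → 1
L = 22/261 + 44/261 + 64/261 + 28/87 + 113/261 + 148/261 + 1 = 736/261 ≈ 2.820 bits/symbol.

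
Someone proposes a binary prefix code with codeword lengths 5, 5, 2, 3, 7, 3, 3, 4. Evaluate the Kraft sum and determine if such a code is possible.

With common denominator 2^7 = 128: Σ 2^(−ℓᵢ) = 4/128 + 4/128 + 32/128 + 16/128 + 1/128 + 16/128 + 16/128 + 8/128 = 97/128 = 0.7578125.
Kraft's inequality requires Σ ≤ 1; here Σ = 0.7578125 ≤ 1, so such a prefix code exists.

0.7578125; yes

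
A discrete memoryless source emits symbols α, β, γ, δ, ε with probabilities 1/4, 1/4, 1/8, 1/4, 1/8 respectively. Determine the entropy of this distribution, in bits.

2.25 bits

Each probability is a power of 1/2, so log₂(1/p) is an integer.
H = Σ p·log₂(1/p) = 1/4·2 + 1/4·2 + 1/8·3 + 1/4·2 + 1/8·3 = 2.25 bits.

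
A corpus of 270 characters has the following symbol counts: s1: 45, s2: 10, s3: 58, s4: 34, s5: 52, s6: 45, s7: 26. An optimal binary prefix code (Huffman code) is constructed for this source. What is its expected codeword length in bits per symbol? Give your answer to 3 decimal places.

2.726 bits/symbol

Probabilities are the counts divided by 270.
Repeatedly combine the two least-probable nodes; the expected code length is the sum of the merged weights.
merge 1/27 + 13/135 → 2/15
merge 17/135 + 2/15 → 7/27
merge 1/6 + 1/6 → 1/3
merge 26/135 + 29/135 → 11/27
merge 7/27 + 1/3 → 16/27
merge 11/27 + 16/27 → 1
L = 2/15 + 7/27 + 1/3 + 11/27 + 16/27 + 1 = 368/135 ≈ 2.726 bits/symbol.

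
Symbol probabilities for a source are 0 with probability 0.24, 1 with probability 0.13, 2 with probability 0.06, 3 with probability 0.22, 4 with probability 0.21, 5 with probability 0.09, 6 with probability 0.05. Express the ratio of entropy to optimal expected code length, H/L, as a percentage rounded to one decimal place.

98.6%

Entropy H = −Σ p log₂ p ≈ 2.6025 bits.
Huffman merges: 1/20+3/50→11/100; 9/100+11/100→1/5; 13/100+1/5→33/100; 21/100+11/50→43/100; 6/25+33/100→57/100; 43/100+57/100→1. L = 66/25 ≈ 2.6400.
Efficiency = H/L = 2.6025/2.6400 = 98.6%.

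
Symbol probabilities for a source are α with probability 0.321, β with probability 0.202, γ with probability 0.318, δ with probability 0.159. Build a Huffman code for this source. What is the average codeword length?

Repeatedly combine the two least-probable nodes; the expected code length is the sum of the merged weights.
merge 159/1000 + 101/500 → 361/1000
merge 159/500 + 321/1000 → 639/1000
merge 361/1000 + 639/1000 → 1
L = 361/1000 + 639/1000 + 1 = 2 bits/symbol.

2 bits/symbol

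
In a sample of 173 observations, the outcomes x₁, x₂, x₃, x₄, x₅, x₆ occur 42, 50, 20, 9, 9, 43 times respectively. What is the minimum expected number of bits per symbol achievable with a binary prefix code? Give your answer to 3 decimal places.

2.324 bits/symbol

Probabilities are the counts divided by 173.
Repeatedly combine the two least-probable nodes; the expected code length is the sum of the merged weights.
merge 9/173 + 9/173 → 18/173
merge 18/173 + 20/173 → 38/173
merge 38/173 + 42/173 → 80/173
merge 43/173 + 50/173 → 93/173
merge 80/173 + 93/173 → 1
L = 18/173 + 38/173 + 80/173 + 93/173 + 1 = 402/173 ≈ 2.324 bits/symbol.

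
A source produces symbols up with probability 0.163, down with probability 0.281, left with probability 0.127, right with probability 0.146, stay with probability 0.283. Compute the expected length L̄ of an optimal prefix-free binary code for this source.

2.273 bits/symbol

Repeatedly combine the two least-probable nodes; the expected code length is the sum of the merged weights.
merge 127/1000 + 73/500 → 273/1000
merge 163/1000 + 273/1000 → 109/250
merge 281/1000 + 283/1000 → 141/250
merge 109/250 + 141/250 → 1
L = 273/1000 + 109/250 + 141/250 + 1 = 2273/1000 = 2.273 bits/symbol.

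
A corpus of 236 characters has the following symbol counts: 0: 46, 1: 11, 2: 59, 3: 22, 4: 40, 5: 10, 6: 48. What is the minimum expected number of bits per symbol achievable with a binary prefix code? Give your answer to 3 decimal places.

Probabilities are the counts divided by 236.
Repeatedly combine the two least-probable nodes; the expected code length is the sum of the merged weights.
merge 5/118 + 11/236 → 21/236
merge 21/236 + 11/118 → 43/236
merge 10/59 + 43/236 → 83/236
merge 23/118 + 12/59 → 47/118
merge 1/4 + 83/236 → 71/118
merge 47/118 + 71/118 → 1
L = 21/236 + 43/236 + 83/236 + 47/118 + 71/118 + 1 = 619/236 ≈ 2.623 bits/symbol.

2.623 bits/symbol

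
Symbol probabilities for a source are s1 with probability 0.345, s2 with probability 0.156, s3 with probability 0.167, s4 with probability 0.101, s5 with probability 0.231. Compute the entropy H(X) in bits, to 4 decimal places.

H = −Σ pᵢ log₂ pᵢ.
−0.345·log₂(0.345) = 0.5297
−0.156·log₂(0.156) = 0.4181
−0.167·log₂(0.167) = 0.4312
−0.101·log₂(0.101) = 0.3341
−0.231·log₂(0.231) = 0.4883
Sum ≈ 2.2014 → 2.2014 bits.

2.2014 bits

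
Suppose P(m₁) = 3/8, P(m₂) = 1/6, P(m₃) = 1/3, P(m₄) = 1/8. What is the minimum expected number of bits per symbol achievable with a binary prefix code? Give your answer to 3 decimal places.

1.917 bits/symbol

Repeatedly combine the two least-probable nodes; the expected code length is the sum of the merged weights.
merge 1/8 + 1/6 → 7/24
merge 7/24 + 1/3 → 5/8
merge 3/8 + 5/8 → 1
L = 7/24 + 5/8 + 1 = 23/12 ≈ 1.917 bits/symbol.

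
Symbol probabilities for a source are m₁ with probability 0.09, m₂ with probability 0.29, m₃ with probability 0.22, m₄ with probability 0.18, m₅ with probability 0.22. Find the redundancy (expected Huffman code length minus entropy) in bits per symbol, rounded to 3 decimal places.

0.033 bits

Entropy H = −Σ p log₂ p ≈ 2.2370 bits.
Huffman merges: 9/100+9/50→27/100; 11/50+11/50→11/25; 27/100+29/100→14/25; 11/25+14/25→1. L = 227/100 ≈ 2.2700.
L − H = 2.2700 − 2.2370 = 0.033 bits.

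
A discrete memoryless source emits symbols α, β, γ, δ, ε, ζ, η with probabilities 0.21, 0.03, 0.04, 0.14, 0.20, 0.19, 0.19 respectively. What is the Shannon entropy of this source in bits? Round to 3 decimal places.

2.582 bits

H = −Σ pᵢ log₂ pᵢ.
−0.21·log₂(0.21) = 0.4728
−0.03·log₂(0.03) = 0.1518
−0.04·log₂(0.04) = 0.1858
−0.14·log₂(0.14) = 0.3971
−0.20·log₂(0.20) = 0.4644
−0.19·log₂(0.19) = 0.4552
−0.19·log₂(0.19) = 0.4552
Sum ≈ 2.5823 → 2.582 bits.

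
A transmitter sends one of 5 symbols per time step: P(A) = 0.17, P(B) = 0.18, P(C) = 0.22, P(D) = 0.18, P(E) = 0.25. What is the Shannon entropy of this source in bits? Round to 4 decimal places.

2.3058 bits

H = −Σ pᵢ log₂ pᵢ.
−0.17·log₂(0.17) = 0.4346
−0.18·log₂(0.18) = 0.4453
−0.22·log₂(0.22) = 0.4806
−0.18·log₂(0.18) = 0.4453
−0.25·log₂(0.25) = 0.5000
Sum ≈ 2.3058 → 2.3058 bits.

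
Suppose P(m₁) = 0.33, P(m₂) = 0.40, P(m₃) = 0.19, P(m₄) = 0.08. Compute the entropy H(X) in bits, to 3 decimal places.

H = −Σ pᵢ log₂ pᵢ.
−0.33·log₂(0.33) = 0.5278
−0.40·log₂(0.40) = 0.5288
−0.19·log₂(0.19) = 0.4552
−0.08·log₂(0.08) = 0.2915
Sum ≈ 1.8033 → 1.803 bits.

1.803 bits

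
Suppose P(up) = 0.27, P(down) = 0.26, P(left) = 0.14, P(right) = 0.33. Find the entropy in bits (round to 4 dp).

H = −Σ pᵢ log₂ pᵢ.
−0.27·log₂(0.27) = 0.5100
−0.26·log₂(0.26) = 0.5053
−0.14·log₂(0.14) = 0.3971
−0.33·log₂(0.33) = 0.5278
Sum ≈ 1.9402 → 1.9402 bits.

1.9402 bits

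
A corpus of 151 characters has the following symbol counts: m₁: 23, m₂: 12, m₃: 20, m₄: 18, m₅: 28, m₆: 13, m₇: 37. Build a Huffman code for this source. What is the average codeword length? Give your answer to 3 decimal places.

2.735 bits/symbol

Probabilities are the counts divided by 151.
Repeatedly combine the two least-probable nodes; the expected code length is the sum of the merged weights.
merge 12/151 + 13/151 → 25/151
merge 18/151 + 20/151 → 38/151
merge 23/151 + 25/151 → 48/151
merge 28/151 + 37/151 → 65/151
merge 38/151 + 48/151 → 86/151
merge 65/151 + 86/151 → 1
L = 25/151 + 38/151 + 48/151 + 65/151 + 86/151 + 1 = 413/151 ≈ 2.735 bits/symbol.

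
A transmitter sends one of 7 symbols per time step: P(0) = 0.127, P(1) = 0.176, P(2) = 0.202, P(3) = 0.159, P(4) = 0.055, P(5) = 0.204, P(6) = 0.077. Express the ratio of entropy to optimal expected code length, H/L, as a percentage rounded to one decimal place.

Entropy H = −Σ p log₂ p ≈ 2.6900 bits.
Huffman merges: 11/200+77/1000→33/250; 127/1000+33/250→259/1000; 159/1000+22/125→67/200; 101/500+51/250→203/500; 259/1000+67/200→297/500; 203/500+297/500→1. L = 1363/500 ≈ 2.7260.
Efficiency = H/L = 2.6900/2.7260 = 98.7%.

98.7%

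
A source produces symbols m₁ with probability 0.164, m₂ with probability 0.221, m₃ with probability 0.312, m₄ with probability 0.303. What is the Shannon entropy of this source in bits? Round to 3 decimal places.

1.955 bits

H = −Σ pᵢ log₂ pᵢ.
−0.164·log₂(0.164) = 0.4278
−0.221·log₂(0.221) = 0.4813
−0.312·log₂(0.312) = 0.5243
−0.303·log₂(0.303) = 0.5220
Sum ≈ 1.9553 → 1.955 bits.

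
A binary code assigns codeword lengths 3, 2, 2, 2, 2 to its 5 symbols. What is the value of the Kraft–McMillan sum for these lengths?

1.125

With common denominator 2^3 = 8: Σ 2^(−ℓᵢ) = 1/8 + 2/8 + 2/8 + 2/8 + 2/8 = 9/8 = 1.125.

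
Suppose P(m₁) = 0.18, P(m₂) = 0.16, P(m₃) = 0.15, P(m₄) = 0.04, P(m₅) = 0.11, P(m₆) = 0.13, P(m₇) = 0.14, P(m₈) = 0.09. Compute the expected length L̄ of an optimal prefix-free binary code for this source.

Repeatedly combine the two least-probable nodes; the expected code length is the sum of the merged weights.
merge 1/25 + 9/100 → 13/100
merge 11/100 + 13/100 → 6/25
merge 13/100 + 7/50 → 27/100
merge 3/20 + 4/25 → 31/100
merge 9/50 + 6/25 → 21/50
merge 27/100 + 31/100 → 29/50
merge 21/50 + 29/50 → 1
L = 13/100 + 6/25 + 27/100 + 31/100 + 21/50 + 29/50 + 1 = 59/20 = 2.95 bits/symbol.

2.95 bits/symbol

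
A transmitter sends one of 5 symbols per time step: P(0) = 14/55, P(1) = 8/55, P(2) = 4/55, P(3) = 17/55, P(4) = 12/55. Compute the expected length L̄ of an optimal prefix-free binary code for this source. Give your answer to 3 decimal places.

2.218 bits/symbol

Repeatedly combine the two least-probable nodes; the expected code length is the sum of the merged weights.
merge 4/55 + 8/55 → 12/55
merge 12/55 + 12/55 → 24/55
merge 14/55 + 17/55 → 31/55
merge 24/55 + 31/55 → 1
L = 12/55 + 24/55 + 31/55 + 1 = 122/55 ≈ 2.218 bits/symbol.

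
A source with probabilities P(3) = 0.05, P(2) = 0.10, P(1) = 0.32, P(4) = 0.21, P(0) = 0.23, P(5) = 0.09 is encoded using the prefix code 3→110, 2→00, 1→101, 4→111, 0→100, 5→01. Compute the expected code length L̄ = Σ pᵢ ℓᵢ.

2.81 bits/symbol

L̄ = Σ pᵢ·ℓᵢ = 0.05·3 + 0.10·2 + 0.32·3 + 0.21·3 + 0.23·3 + 0.09·2 = 2.81 bits/symbol.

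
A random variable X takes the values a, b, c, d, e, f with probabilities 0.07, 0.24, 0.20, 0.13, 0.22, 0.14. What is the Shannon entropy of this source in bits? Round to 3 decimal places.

H = −Σ pᵢ log₂ pᵢ.
−0.07·log₂(0.07) = 0.2686
−0.24·log₂(0.24) = 0.4941
−0.20·log₂(0.20) = 0.4644
−0.13·log₂(0.13) = 0.3826
−0.22·log₂(0.22) = 0.4806
−0.14·log₂(0.14) = 0.3971
Sum ≈ 2.4874 → 2.487 bits.

2.487 bits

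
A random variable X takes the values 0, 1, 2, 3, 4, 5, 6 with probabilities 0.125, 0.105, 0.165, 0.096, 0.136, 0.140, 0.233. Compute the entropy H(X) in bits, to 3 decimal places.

2.748 bits

H = −Σ pᵢ log₂ pᵢ.
−0.125·log₂(0.125) = 0.3750
−0.105·log₂(0.105) = 0.3414
−0.165·log₂(0.165) = 0.4289
−0.096·log₂(0.096) = 0.3246
−0.136·log₂(0.136) = 0.3915
−0.140·log₂(0.140) = 0.3971
−0.233·log₂(0.233) = 0.4897
Sum ≈ 2.7481 → 2.748 bits.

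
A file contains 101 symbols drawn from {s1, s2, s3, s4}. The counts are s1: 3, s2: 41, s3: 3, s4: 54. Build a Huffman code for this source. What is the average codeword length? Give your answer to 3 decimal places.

1.525 bits/symbol

Probabilities are the counts divided by 101.
Repeatedly combine the two least-probable nodes; the expected code length is the sum of the merged weights.
merge 3/101 + 3/101 → 6/101
merge 6/101 + 41/101 → 47/101
merge 47/101 + 54/101 → 1
L = 6/101 + 47/101 + 1 = 154/101 ≈ 1.525 bits/symbol.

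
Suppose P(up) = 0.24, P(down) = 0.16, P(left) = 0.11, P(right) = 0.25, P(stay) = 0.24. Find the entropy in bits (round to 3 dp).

H = −Σ pᵢ log₂ pᵢ.
−0.24·log₂(0.24) = 0.4941
−0.16·log₂(0.16) = 0.4230
−0.11·log₂(0.11) = 0.3503
−0.25·log₂(0.25) = 0.5000
−0.24·log₂(0.24) = 0.4941
Sum ≈ 2.2616 → 2.262 bits.

2.262 bits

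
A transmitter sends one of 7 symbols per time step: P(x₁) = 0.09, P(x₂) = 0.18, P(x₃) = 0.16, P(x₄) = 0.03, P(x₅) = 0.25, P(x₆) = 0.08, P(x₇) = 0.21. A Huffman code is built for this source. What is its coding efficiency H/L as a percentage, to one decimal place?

Entropy H = −Σ p log₂ p ≈ 2.5971 bits.
Huffman merges: 3/100+2/25→11/100; 9/100+11/100→1/5; 4/25+9/50→17/50; 1/5+21/100→41/100; 1/4+17/50→59/100; 41/100+59/100→1. L = 53/20 ≈ 2.6500.
Efficiency = H/L = 2.5971/2.6500 = 98.0%.

98.0%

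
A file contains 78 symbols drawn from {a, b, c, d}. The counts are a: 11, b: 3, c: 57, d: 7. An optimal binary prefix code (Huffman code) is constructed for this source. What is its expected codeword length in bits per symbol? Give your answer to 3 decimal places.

Probabilities are the counts divided by 78.
Repeatedly combine the two least-probable nodes; the expected code length is the sum of the merged weights.
merge 1/26 + 7/78 → 5/39
merge 5/39 + 11/78 → 7/26
merge 7/26 + 19/26 → 1
L = 5/39 + 7/26 + 1 = 109/78 ≈ 1.397 bits/symbol.

1.397 bits/symbol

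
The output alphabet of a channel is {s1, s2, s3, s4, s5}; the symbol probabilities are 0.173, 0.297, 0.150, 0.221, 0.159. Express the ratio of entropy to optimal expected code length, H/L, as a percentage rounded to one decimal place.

Entropy H = −Σ p log₂ p ≈ 2.2717 bits.
Huffman merges: 3/20+159/1000→309/1000; 173/1000+221/1000→197/500; 297/1000+309/1000→303/500; 197/500+303/500→1. L = 2309/1000 ≈ 2.3090.
Efficiency = H/L = 2.2717/2.3090 = 98.4%.

98.4%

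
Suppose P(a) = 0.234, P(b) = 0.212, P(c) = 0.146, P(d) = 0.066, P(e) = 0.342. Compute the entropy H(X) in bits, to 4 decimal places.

H = −Σ pᵢ log₂ pᵢ.
−0.234·log₂(0.234) = 0.4903
−0.212·log₂(0.212) = 0.4744
−0.146·log₂(0.146) = 0.4053
−0.066·log₂(0.066) = 0.2588
−0.342·log₂(0.342) = 0.5294
Sum ≈ 2.1582 → 2.1582 bits.

2.1582 bits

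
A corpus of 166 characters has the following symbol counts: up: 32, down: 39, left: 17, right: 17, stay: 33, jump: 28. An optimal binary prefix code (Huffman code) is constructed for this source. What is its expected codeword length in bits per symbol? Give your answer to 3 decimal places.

Probabilities are the counts divided by 166.
Repeatedly combine the two least-probable nodes; the expected code length is the sum of the merged weights.
merge 17/166 + 17/166 → 17/83
merge 14/83 + 16/83 → 30/83
merge 33/166 + 17/83 → 67/166
merge 39/166 + 30/83 → 99/166
merge 67/166 + 99/166 → 1
L = 17/83 + 30/83 + 67/166 + 99/166 + 1 = 213/83 ≈ 2.566 bits/symbol.

2.566 bits/symbol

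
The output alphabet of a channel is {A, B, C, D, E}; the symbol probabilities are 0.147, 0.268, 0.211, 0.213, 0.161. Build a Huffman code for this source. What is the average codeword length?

2.308 bits/symbol

Repeatedly combine the two least-probable nodes; the expected code length is the sum of the merged weights.
merge 147/1000 + 161/1000 → 77/250
merge 211/1000 + 213/1000 → 53/125
merge 67/250 + 77/250 → 72/125
merge 53/125 + 72/125 → 1
L = 77/250 + 53/125 + 72/125 + 1 = 577/250 = 2.308 bits/symbol.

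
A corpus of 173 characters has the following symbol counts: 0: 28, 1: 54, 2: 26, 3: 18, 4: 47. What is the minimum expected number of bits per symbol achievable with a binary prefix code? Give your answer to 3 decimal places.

Probabilities are the counts divided by 173.
Repeatedly combine the two least-probable nodes; the expected code length is the sum of the merged weights.
merge 18/173 + 26/173 → 44/173
merge 28/173 + 44/173 → 72/173
merge 47/173 + 54/173 → 101/173
merge 72/173 + 101/173 → 1
L = 44/173 + 72/173 + 101/173 + 1 = 390/173 ≈ 2.254 bits/symbol.

2.254 bits/symbol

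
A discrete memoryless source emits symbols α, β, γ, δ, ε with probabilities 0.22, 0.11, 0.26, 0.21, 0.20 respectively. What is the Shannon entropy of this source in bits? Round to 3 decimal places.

2.273 bits

H = −Σ pᵢ log₂ pᵢ.
−0.22·log₂(0.22) = 0.4806
−0.11·log₂(0.11) = 0.3503
−0.26·log₂(0.26) = 0.5053
−0.21·log₂(0.21) = 0.4728
−0.20·log₂(0.20) = 0.4644
Sum ≈ 2.2734 → 2.273 bits.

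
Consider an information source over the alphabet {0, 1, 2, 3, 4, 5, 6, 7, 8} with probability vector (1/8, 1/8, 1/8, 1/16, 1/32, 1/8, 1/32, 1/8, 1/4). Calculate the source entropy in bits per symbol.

2.9375 bits

Each probability is a power of 1/2, so log₂(1/p) is an integer.
H = Σ p·log₂(1/p) = 1/8·3 + 1/8·3 + 1/8·3 + 1/16·4 + 1/32·5 + 1/8·3 + 1/32·5 + 1/8·3 + 1/4·2 = 2.9375 bits.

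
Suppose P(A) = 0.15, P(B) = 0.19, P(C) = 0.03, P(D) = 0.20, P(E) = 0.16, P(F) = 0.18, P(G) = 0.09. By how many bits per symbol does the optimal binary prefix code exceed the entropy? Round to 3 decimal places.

0.067 bits

Entropy H = −Σ p log₂ p ≈ 2.6629 bits.
Huffman merges: 3/100+9/100→3/25; 3/25+3/20→27/100; 4/25+9/50→17/50; 19/100+1/5→39/100; 27/100+17/50→61/100; 39/100+61/100→1. L = 273/100 ≈ 2.7300.
L − H = 2.7300 − 2.6629 = 0.067 bits.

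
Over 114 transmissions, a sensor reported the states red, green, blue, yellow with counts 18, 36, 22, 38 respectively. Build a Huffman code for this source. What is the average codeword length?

2 bits/symbol

Probabilities are the counts divided by 114.
Repeatedly combine the two least-probable nodes; the expected code length is the sum of the merged weights.
merge 3/19 + 11/57 → 20/57
merge 6/19 + 1/3 → 37/57
merge 20/57 + 37/57 → 1
L = 20/57 + 37/57 + 1 = 2 bits/symbol.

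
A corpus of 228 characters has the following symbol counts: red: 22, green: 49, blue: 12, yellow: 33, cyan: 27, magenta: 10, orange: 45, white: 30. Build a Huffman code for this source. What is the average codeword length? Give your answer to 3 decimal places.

2.877 bits/symbol

Probabilities are the counts divided by 228.
Repeatedly combine the two least-probable nodes; the expected code length is the sum of the merged weights.
merge 5/114 + 1/19 → 11/114
merge 11/114 + 11/114 → 11/57
merge 9/76 + 5/38 → 1/4
merge 11/76 + 11/57 → 77/228
merge 15/76 + 49/228 → 47/114
merge 1/4 + 77/228 → 67/114
merge 47/114 + 67/114 → 1
L = 11/114 + 11/57 + 1/4 + 77/228 + 47/114 + 67/114 + 1 = 164/57 ≈ 2.877 bits/symbol.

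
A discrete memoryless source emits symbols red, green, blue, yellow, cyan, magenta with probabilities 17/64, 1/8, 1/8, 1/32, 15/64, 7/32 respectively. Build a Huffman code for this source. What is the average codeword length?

2.4375 bits/symbol

Repeatedly combine the two least-probable nodes; the expected code length is the sum of the merged weights.
merge 1/32 + 1/8 → 5/32
merge 1/8 + 5/32 → 9/32
merge 7/32 + 15/64 → 29/64
merge 17/64 + 9/32 → 35/64
merge 29/64 + 35/64 → 1
L = 5/32 + 9/32 + 29/64 + 35/64 + 1 = 39/16 = 2.4375 bits/symbol.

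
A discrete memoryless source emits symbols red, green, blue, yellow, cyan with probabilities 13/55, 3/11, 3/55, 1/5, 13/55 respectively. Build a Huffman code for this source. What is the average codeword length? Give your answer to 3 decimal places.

2.255 bits/symbol

Repeatedly combine the two least-probable nodes; the expected code length is the sum of the merged weights.
merge 3/55 + 1/5 → 14/55
merge 13/55 + 13/55 → 26/55
merge 14/55 + 3/11 → 29/55
merge 26/55 + 29/55 → 1
L = 14/55 + 26/55 + 29/55 + 1 = 124/55 ≈ 2.255 bits/symbol.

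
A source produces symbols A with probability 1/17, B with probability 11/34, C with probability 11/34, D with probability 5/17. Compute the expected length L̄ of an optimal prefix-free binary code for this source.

Repeatedly combine the two least-probable nodes; the expected code length is the sum of the merged weights.
merge 1/17 + 5/17 → 6/17
merge 11/34 + 11/34 → 11/17
merge 6/17 + 11/17 → 1
L = 6/17 + 11/17 + 1 = 2 bits/symbol.

2 bits/symbol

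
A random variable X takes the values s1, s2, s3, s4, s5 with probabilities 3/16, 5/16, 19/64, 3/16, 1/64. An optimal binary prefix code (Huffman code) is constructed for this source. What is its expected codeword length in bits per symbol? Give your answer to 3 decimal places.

2.203 bits/symbol

Repeatedly combine the two least-probable nodes; the expected code length is the sum of the merged weights.
merge 1/64 + 3/16 → 13/64
merge 3/16 + 13/64 → 25/64
merge 19/64 + 5/16 → 39/64
merge 25/64 + 39/64 → 1
L = 13/64 + 25/64 + 39/64 + 1 = 141/64 ≈ 2.203 bits/symbol.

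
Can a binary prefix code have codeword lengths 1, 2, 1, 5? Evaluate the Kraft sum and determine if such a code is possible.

With common denominator 2^5 = 32: Σ 2^(−ℓᵢ) = 16/32 + 8/32 + 16/32 + 1/32 = 41/32 = 1.28125.
Kraft's inequality requires Σ ≤ 1; here Σ = 1.28125 > 1, so no such prefix code exists.

1.28125; no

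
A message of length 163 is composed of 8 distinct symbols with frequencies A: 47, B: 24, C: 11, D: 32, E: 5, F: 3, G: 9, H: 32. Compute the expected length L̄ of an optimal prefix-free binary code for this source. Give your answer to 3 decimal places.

2.644 bits/symbol

Probabilities are the counts divided by 163.
Repeatedly combine the two least-probable nodes; the expected code length is the sum of the merged weights.
merge 3/163 + 5/163 → 8/163
merge 8/163 + 9/163 → 17/163
merge 11/163 + 17/163 → 28/163
merge 24/163 + 28/163 → 52/163
merge 32/163 + 32/163 → 64/163
merge 47/163 + 52/163 → 99/163
merge 64/163 + 99/163 → 1
L = 8/163 + 17/163 + 28/163 + 52/163 + 64/163 + 99/163 + 1 = 431/163 ≈ 2.644 bits/symbol.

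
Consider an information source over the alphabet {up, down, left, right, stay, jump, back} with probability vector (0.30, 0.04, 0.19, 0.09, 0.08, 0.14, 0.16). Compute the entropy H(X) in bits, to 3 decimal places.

H = −Σ pᵢ log₂ pᵢ.
−0.30·log₂(0.30) = 0.5211
−0.04·log₂(0.04) = 0.1858
−0.19·log₂(0.19) = 0.4552
−0.09·log₂(0.09) = 0.3127
−0.08·log₂(0.08) = 0.2915
−0.14·log₂(0.14) = 0.3971
−0.16·log₂(0.16) = 0.4230
Sum ≈ 2.5864 → 2.586 bits.

2.586 bits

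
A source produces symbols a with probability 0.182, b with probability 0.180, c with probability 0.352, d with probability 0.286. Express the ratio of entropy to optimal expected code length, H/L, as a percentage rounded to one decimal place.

97.0%

Entropy H = −Σ p log₂ p ≈ 1.9394 bits.
Huffman merges: 9/50+91/500→181/500; 143/500+44/125→319/500; 181/500+319/500→1. L = 2 ≈ 2.0000.
Efficiency = H/L = 1.9394/2.0000 = 97.0%.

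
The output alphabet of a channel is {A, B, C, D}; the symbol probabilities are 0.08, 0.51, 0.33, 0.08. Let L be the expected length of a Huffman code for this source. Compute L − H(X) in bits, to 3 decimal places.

0.044 bits

Entropy H = −Σ p log₂ p ≈ 1.6063 bits.
Huffman merges: 2/25+2/25→4/25; 4/25+33/100→49/100; 49/100+51/100→1. L = 33/20 ≈ 1.6500.
L − H = 1.6500 − 1.6063 = 0.044 bits.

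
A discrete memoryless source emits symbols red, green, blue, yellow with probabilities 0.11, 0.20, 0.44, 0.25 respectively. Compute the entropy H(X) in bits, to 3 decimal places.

1.836 bits

H = −Σ pᵢ log₂ pᵢ.
−0.11·log₂(0.11) = 0.3503
−0.20·log₂(0.20) = 0.4644
−0.44·log₂(0.44) = 0.5211
−0.25·log₂(0.25) = 0.5000
Sum ≈ 1.8358 → 1.836 bits.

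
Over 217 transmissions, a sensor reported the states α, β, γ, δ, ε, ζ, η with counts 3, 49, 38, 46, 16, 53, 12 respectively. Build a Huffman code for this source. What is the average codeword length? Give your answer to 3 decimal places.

Probabilities are the counts divided by 217.
Repeatedly combine the two least-probable nodes; the expected code length is the sum of the merged weights.
merge 3/217 + 12/217 → 15/217
merge 15/217 + 16/217 → 1/7
merge 1/7 + 38/217 → 69/217
merge 46/217 + 7/31 → 95/217
merge 53/217 + 69/217 → 122/217
merge 95/217 + 122/217 → 1
L = 15/217 + 1/7 + 69/217 + 95/217 + 122/217 + 1 = 549/217 ≈ 2.530 bits/symbol.

2.530 bits/symbol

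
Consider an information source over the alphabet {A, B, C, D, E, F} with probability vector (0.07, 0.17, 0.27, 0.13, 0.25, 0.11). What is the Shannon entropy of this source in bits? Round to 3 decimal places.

H = −Σ pᵢ log₂ pᵢ.
−0.07·log₂(0.07) = 0.2686
−0.17·log₂(0.17) = 0.4346
−0.27·log₂(0.27) = 0.5100
−0.13·log₂(0.13) = 0.3826
−0.25·log₂(0.25) = 0.5000
−0.11·log₂(0.11) = 0.3503
Sum ≈ 2.4461 → 2.446 bits.

2.446 bits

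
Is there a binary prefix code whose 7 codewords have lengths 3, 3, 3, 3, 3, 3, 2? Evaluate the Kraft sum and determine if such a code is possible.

With common denominator 2^3 = 8: Σ 2^(−ℓᵢ) = 1/8 + 1/8 + 1/8 + 1/8 + 1/8 + 1/8 + 2/8 = 8/8 = 1.
Kraft's inequality requires Σ ≤ 1; here Σ = 1 ≤ 1, so such a prefix code exists.

1; yes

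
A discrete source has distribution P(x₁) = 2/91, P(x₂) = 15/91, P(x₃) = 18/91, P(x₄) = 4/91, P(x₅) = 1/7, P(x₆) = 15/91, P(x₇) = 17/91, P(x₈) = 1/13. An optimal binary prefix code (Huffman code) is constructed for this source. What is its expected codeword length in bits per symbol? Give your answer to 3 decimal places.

Repeatedly combine the two least-probable nodes; the expected code length is the sum of the merged weights.
merge 2/91 + 4/91 → 6/91
merge 6/91 + 1/13 → 1/7
merge 1/7 + 1/7 → 2/7
merge 15/91 + 15/91 → 30/91
merge 17/91 + 18/91 → 5/13
merge 2/7 + 30/91 → 8/13
merge 5/13 + 8/13 → 1
L = 6/91 + 1/7 + 2/7 + 30/91 + 5/13 + 8/13 + 1 = 257/91 ≈ 2.824 bits/symbol.

2.824 bits/symbol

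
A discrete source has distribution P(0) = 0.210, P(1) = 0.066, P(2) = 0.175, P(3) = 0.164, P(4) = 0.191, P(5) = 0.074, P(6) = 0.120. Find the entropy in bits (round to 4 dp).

2.7006 bits

H = −Σ pᵢ log₂ pᵢ.
−0.210·log₂(0.210) = 0.4728
−0.066·log₂(0.066) = 0.2588
−0.175·log₂(0.175) = 0.4401
−0.164·log₂(0.164) = 0.4278
−0.191·log₂(0.191) = 0.4562
−0.074·log₂(0.074) = 0.2780
−0.120·log₂(0.120) = 0.3671
Sum ≈ 2.7006 → 2.7006 bits.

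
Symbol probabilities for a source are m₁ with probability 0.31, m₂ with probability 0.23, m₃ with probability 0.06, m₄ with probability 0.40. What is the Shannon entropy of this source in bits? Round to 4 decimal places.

H = −Σ pᵢ log₂ pᵢ.
−0.31·log₂(0.31) = 0.5238
−0.23·log₂(0.23) = 0.4877
−0.06·log₂(0.06) = 0.2435
−0.40·log₂(0.40) = 0.5288
Sum ≈ 1.7838 → 1.7838 bits.

1.7838 bits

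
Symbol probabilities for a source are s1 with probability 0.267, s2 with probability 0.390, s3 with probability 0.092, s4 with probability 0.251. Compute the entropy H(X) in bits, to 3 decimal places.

H = −Σ pᵢ log₂ pᵢ.
−0.267·log₂(0.267) = 0.5087
−0.390·log₂(0.390) = 0.5298
−0.092·log₂(0.092) = 0.3167
−0.251·log₂(0.251) = 0.5006
Sum ≈ 1.8557 → 1.856 bits.

1.856 bits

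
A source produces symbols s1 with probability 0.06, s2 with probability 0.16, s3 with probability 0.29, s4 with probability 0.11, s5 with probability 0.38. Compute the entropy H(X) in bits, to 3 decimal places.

2.065 bits

H = −Σ pᵢ log₂ pᵢ.
−0.06·log₂(0.06) = 0.2435
−0.16·log₂(0.16) = 0.4230
−0.29·log₂(0.29) = 0.5179
−0.11·log₂(0.11) = 0.3503
−0.38·log₂(0.38) = 0.5305
Sum ≈ 2.0652 → 2.065 bits.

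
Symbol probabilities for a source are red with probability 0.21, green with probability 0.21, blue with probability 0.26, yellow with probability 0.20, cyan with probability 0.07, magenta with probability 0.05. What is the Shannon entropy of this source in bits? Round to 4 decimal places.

2.4000 bits

H = −Σ pᵢ log₂ pᵢ.
−0.21·log₂(0.21) = 0.4728
−0.21·log₂(0.21) = 0.4728
−0.26·log₂(0.26) = 0.5053
−0.20·log₂(0.20) = 0.4644
−0.07·log₂(0.07) = 0.2686
−0.05·log₂(0.05) = 0.2161
Sum ≈ 2.4000 → 2.4000 bits.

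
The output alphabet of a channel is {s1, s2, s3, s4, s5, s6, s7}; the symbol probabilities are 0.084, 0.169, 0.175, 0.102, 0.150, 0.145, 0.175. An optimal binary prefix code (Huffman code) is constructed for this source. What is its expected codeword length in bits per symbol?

2.825 bits/symbol

Repeatedly combine the two least-probable nodes; the expected code length is the sum of the merged weights.
merge 21/250 + 51/500 → 93/500
merge 29/200 + 3/20 → 59/200
merge 169/1000 + 7/40 → 43/125
merge 7/40 + 93/500 → 361/1000
merge 59/200 + 43/125 → 639/1000
merge 361/1000 + 639/1000 → 1
L = 93/500 + 59/200 + 43/125 + 361/1000 + 639/1000 + 1 = 113/40 = 2.825 bits/symbol.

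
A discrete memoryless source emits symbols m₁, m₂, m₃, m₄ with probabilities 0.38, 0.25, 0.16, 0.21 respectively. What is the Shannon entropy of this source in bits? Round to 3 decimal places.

1.926 bits

H = −Σ pᵢ log₂ pᵢ.
−0.38·log₂(0.38) = 0.5305
−0.25·log₂(0.25) = 0.5000
−0.16·log₂(0.16) = 0.4230
−0.21·log₂(0.21) = 0.4728
Sum ≈ 1.9263 → 1.926 bits.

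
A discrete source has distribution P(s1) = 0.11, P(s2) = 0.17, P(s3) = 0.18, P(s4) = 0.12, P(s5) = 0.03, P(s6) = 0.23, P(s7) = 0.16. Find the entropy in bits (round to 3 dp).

H = −Σ pᵢ log₂ pᵢ.
−0.11·log₂(0.11) = 0.3503
−0.17·log₂(0.17) = 0.4346
−0.18·log₂(0.18) = 0.4453
−0.12·log₂(0.12) = 0.3671
−0.03·log₂(0.03) = 0.1518
−0.23·log₂(0.23) = 0.4877
−0.16·log₂(0.16) = 0.4230
Sum ≈ 2.6597 → 2.660 bits.

2.660 bits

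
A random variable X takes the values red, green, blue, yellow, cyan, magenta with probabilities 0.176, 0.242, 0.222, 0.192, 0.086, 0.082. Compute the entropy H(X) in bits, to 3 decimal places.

H = −Σ pᵢ log₂ pᵢ.
−0.176·log₂(0.176) = 0.4411
−0.242·log₂(0.242) = 0.4954
−0.222·log₂(0.222) = 0.4820
−0.192·log₂(0.192) = 0.4571
−0.086·log₂(0.086) = 0.3044
−0.082·log₂(0.082) = 0.2959
Sum ≈ 2.4759 → 2.476 bits.

2.476 bits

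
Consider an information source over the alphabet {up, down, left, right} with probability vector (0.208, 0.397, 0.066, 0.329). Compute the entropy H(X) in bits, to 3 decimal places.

1.787 bits

H = −Σ pᵢ log₂ pᵢ.
−0.208·log₂(0.208) = 0.4712
−0.397·log₂(0.397) = 0.5291
−0.066·log₂(0.066) = 0.2588
−0.329·log₂(0.329) = 0.5277
Sum ≈ 1.7868 → 1.787 bits.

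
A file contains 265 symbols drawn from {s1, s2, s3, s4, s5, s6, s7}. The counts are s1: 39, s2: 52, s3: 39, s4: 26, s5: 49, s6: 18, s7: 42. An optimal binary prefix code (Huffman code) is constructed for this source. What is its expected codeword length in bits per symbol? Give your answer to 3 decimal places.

2.785 bits/symbol

Probabilities are the counts divided by 265.
Repeatedly combine the two least-probable nodes; the expected code length is the sum of the merged weights.
merge 18/265 + 26/265 → 44/265
merge 39/265 + 39/265 → 78/265
merge 42/265 + 44/265 → 86/265
merge 49/265 + 52/265 → 101/265
merge 78/265 + 86/265 → 164/265
merge 101/265 + 164/265 → 1
L = 44/265 + 78/265 + 86/265 + 101/265 + 164/265 + 1 = 738/265 ≈ 2.785 bits/symbol.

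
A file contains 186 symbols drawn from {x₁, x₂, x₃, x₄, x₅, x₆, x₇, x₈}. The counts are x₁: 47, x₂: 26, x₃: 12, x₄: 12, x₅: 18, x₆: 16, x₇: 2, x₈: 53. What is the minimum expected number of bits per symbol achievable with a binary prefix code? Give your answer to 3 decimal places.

Probabilities are the counts divided by 186.
Repeatedly combine the two least-probable nodes; the expected code length is the sum of the merged weights.
merge 1/93 + 2/31 → 7/93
merge 2/31 + 7/93 → 13/93
merge 8/93 + 3/31 → 17/93
merge 13/93 + 13/93 → 26/93
merge 17/93 + 47/186 → 27/62
merge 26/93 + 53/186 → 35/62
merge 27/62 + 35/62 → 1
L = 7/93 + 13/93 + 17/93 + 26/93 + 27/62 + 35/62 + 1 = 83/31 ≈ 2.677 bits/symbol.

2.677 bits/symbol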